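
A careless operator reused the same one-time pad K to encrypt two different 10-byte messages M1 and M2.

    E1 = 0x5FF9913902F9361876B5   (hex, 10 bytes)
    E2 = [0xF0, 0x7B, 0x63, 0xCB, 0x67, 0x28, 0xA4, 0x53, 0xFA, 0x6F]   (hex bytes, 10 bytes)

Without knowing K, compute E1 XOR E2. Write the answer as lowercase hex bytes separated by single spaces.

af 82 f2 f2 65 d1 92 4b 8c da

E1 ⊕ E2 = (M1 ⊕ K) ⊕ (M2 ⊕ K) = M1 ⊕ M2 — the shared key cancels under XOR.
5f xor f0 = af
f9 xor 7b = 82
91 xor 63 = f2
39 xor cb = f2
02 xor 67 = 65
f9 xor 28 = d1
36 xor a4 = 92
18 xor 53 = 4b
76 xor fa = 8c
b5 xor 6f = da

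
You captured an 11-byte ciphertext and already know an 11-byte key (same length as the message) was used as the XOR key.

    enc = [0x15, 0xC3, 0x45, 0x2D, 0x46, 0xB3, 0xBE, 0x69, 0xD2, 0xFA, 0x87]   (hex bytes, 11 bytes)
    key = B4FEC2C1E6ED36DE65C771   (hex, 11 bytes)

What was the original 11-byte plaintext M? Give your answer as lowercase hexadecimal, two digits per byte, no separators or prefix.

byte 0: 15 ⊕ b4 = a1
byte 1: c3 ⊕ fe = 3d
byte 2: 45 ⊕ c2 = 87
byte 3: 2d ⊕ c1 = ec
byte 4: 46 ⊕ e6 = a0
byte 5: b3 ⊕ ed = 5e
byte 6: be ⊕ 36 = 88
byte 7: 69 ⊕ de = b7
byte 8: d2 ⊕ 65 = b7
byte 9: fa ⊕ c7 = 3d
byte 10: 87 ⊕ 71 = f6

a13d87eca05e88b7b73df6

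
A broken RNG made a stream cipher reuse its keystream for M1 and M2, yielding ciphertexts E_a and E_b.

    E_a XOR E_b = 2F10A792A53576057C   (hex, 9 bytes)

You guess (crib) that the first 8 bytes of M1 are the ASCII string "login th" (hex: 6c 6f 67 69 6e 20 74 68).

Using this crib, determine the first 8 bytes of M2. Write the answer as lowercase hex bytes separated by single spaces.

43 7f c0 fb cb 15 02 6d

Since E_a ⊕ E_b = M1 ⊕ M2, XORing with the guessed M1 bytes yields the corresponding M2 bytes: M2 = (E_a ⊕ E_b) ⊕ M1.
byte 0:  47 ^ 108 =  67
byte 1:  16 ^ 111 = 127
byte 2: 167 ^ 103 = 192
byte 3: 146 ^ 105 = 251
byte 4: 165 ^ 110 = 203
byte 5:  53 ^  32 =  21
byte 6: 118 ^ 116 =   2
byte 7:   5 ^ 104 = 109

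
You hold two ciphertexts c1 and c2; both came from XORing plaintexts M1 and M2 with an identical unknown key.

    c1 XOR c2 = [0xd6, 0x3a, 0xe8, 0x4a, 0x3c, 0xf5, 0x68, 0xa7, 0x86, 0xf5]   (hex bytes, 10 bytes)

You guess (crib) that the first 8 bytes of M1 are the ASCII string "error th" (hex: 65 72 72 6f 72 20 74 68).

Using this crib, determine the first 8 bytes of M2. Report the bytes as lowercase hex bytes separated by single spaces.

Since c1 ⊕ c2 = M1 ⊕ M2, XORing with the guessed M1 bytes yields the corresponding M2 bytes: M2 = (c1 ⊕ c2) ⊕ M1.
d6 ^ 65 = b3
3a ^ 72 = 48
e8 ^ 72 = 9a
4a ^ 6f = 25
3c ^ 72 = 4e
f5 ^ 20 = d5
68 ^ 74 = 1c
a7 ^ 68 = cf

b3 48 9a 25 4e d5 1c cf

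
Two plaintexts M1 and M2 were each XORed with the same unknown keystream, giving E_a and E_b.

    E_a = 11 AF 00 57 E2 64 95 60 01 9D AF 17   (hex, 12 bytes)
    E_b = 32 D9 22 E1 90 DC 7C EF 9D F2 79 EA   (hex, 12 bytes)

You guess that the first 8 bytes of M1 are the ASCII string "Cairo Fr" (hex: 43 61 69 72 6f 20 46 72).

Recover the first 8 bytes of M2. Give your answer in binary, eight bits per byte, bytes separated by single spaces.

01100000 00010111 01001011 11000100 00011101 10011000 10101111 11111101

First, E_a ⊕ E_b = (M1 ⊕ K) ⊕ (M2 ⊕ K) = M1 ⊕ M2, so the key drops out. Then M2 = (M1 ⊕ M2) ⊕ M1 over the first 8 bytes.
byte 0: (11 ⊕ 32) ⊕ 43 = 23 ⊕ 43 = 60
byte 1: (af ⊕ d9) ⊕ 61 = 76 ⊕ 61 = 17
byte 2: (00 ⊕ 22) ⊕ 69 = 22 ⊕ 69 = 4b
byte 3: (57 ⊕ e1) ⊕ 72 = b6 ⊕ 72 = c4
byte 4: (e2 ⊕ 90) ⊕ 6f = 72 ⊕ 6f = 1d
byte 5: (64 ⊕ dc) ⊕ 20 = b8 ⊕ 20 = 98
byte 6: (95 ⊕ 7c) ⊕ 46 = e9 ⊕ 46 = af
byte 7: (60 ⊕ ef) ⊕ 72 = 8f ⊕ 72 = fd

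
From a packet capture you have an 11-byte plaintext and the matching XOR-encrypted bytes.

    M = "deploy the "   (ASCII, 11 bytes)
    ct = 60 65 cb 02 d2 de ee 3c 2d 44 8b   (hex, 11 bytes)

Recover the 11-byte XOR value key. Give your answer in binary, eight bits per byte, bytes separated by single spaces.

00000100 00000000 10111011 01101110 10111101 10100111 11001110 01001000 01000101 00100001 10101011

Since ct = M ⊕ key, XORing both sides with M gives key = M ⊕ ct.
64 XOR 60 = 04
65 XOR 65 = 00
70 XOR cb = bb
6c XOR 02 = 6e
6f XOR d2 = bd
79 XOR de = a7
20 XOR ee = ce
74 XOR 3c = 48
68 XOR 2d = 45
65 XOR 44 = 21
20 XOR 8b = ab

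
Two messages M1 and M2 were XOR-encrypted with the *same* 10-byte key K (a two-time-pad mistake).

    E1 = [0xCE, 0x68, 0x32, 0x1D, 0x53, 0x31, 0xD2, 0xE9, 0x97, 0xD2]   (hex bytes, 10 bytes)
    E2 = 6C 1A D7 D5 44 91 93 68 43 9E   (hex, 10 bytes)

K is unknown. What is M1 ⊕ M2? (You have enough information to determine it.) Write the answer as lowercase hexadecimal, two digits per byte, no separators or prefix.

a272e5c817a04181d44c

E1 ⊕ E2 = (M1 ⊕ K) ⊕ (M2 ⊕ K) = M1 ⊕ M2 — the shared key cancels under XOR.
ce ⊕ 6c = a2
68 ⊕ 1a = 72
32 ⊕ d7 = e5
1d ⊕ d5 = c8
53 ⊕ 44 = 17
31 ⊕ 91 = a0
d2 ⊕ 93 = 41
e9 ⊕ 68 = 81
97 ⊕ 43 = d4
d2 ⊕ 9e = 4c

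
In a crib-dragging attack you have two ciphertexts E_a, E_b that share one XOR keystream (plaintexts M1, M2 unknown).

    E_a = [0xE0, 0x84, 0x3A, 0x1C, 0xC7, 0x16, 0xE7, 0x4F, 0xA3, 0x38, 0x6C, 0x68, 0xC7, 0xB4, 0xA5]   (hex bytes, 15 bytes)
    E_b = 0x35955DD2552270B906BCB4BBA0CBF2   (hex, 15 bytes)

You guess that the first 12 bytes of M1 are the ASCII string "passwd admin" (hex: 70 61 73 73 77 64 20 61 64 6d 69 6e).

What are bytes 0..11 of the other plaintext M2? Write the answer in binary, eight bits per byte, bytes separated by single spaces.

First, E_a ⊕ E_b = (M1 ⊕ K) ⊕ (M2 ⊕ K) = M1 ⊕ M2, so the key drops out. Then M2 = (M1 ⊕ M2) ⊕ M1 over the first 12 bytes.
byte 0: (e0 ⊕ 35) ⊕ 70 = d5 ⊕ 70 = a5
byte 1: (84 ⊕ 95) ⊕ 61 = 11 ⊕ 61 = 70
byte 2: (3a ⊕ 5d) ⊕ 73 = 67 ⊕ 73 = 14
byte 3: (1c ⊕ d2) ⊕ 73 = ce ⊕ 73 = bd
byte 4: (c7 ⊕ 55) ⊕ 77 = 92 ⊕ 77 = e5
byte 5: (16 ⊕ 22) ⊕ 64 = 34 ⊕ 64 = 50
byte 6: (e7 ⊕ 70) ⊕ 20 = 97 ⊕ 20 = b7
byte 7: (4f ⊕ b9) ⊕ 61 = f6 ⊕ 61 = 97
byte 8: (a3 ⊕ 06) ⊕ 64 = a5 ⊕ 64 = c1
byte 9: (38 ⊕ bc) ⊕ 6d = 84 ⊕ 6d = e9
byte 10: (6c ⊕ b4) ⊕ 69 = d8 ⊕ 69 = b1
byte 11: (68 ⊕ bb) ⊕ 6e = d3 ⊕ 6e = bd

10100101 01110000 00010100 10111101 11100101 01010000 10110111 10010111 11000001 11101001 10110001 10111101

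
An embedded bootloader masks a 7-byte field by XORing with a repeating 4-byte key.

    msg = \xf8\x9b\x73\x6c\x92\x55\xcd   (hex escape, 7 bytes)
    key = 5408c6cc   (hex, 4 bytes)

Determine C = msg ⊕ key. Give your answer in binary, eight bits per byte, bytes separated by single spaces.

The 4-byte key repeats, so the effective keystream is 54 08 c6 cc 54 08 c6.
byte 0: f8 xor 54 = ac
byte 1: 9b xor 08 = 93
byte 2: 73 xor c6 = b5
byte 3: 6c xor cc = a0
byte 4: 92 xor 54 = c6
byte 5: 55 xor 08 = 5d
byte 6: cd xor c6 = 0b

10101100 10010011 10110101 10100000 11000110 01011101 00001011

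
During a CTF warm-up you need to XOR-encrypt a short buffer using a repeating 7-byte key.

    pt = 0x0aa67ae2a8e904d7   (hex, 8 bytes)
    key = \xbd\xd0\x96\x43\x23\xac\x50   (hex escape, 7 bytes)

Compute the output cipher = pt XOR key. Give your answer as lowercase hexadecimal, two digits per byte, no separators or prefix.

b776eca18b45546a

The 7-byte key repeats, so the effective keystream is bd d0 96 43 23 ac 50 bd.
byte 0: 0a XOR bd = b7
byte 1: a6 XOR d0 = 76
byte 2: 7a XOR 96 = ec
byte 3: e2 XOR 43 = a1
byte 4: a8 XOR 23 = 8b
byte 5: e9 XOR ac = 45
byte 6: 04 XOR 50 = 54
byte 7: d7 XOR bd = 6a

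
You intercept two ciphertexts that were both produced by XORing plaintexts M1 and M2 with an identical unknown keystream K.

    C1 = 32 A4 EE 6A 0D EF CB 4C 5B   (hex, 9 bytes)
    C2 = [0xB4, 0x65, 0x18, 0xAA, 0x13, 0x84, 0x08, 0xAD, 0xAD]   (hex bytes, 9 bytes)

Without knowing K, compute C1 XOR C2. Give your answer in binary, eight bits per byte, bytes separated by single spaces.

C1 ⊕ C2 = (M1 ⊕ K) ⊕ (M2 ⊕ K) = M1 ⊕ M2 — the shared key cancels under XOR.
 50 ⊕ 180 = 134
164 ⊕ 101 = 193
238 ⊕  24 = 246
106 ⊕ 170 = 192
 13 ⊕  19 =  30
239 ⊕ 132 = 107
203 ⊕   8 = 195
 76 ⊕ 173 = 225
 91 ⊕ 173 = 246

10000110 11000001 11110110 11000000 00011110 01101011 11000011 11100001 11110110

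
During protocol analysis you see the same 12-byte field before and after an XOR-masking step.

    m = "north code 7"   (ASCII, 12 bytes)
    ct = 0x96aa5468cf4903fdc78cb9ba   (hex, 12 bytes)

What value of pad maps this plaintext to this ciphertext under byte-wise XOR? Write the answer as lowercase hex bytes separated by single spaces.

f8 c5 26 1c a7 69 60 92 a3 e9 99 8d

Since ct = m ⊕ pad, XORing both sides with m gives pad = m ⊕ ct.
6e ^ 96 = f8
6f ^ aa = c5
72 ^ 54 = 26
74 ^ 68 = 1c
68 ^ cf = a7
20 ^ 49 = 69
63 ^ 03 = 60
6f ^ fd = 92
64 ^ c7 = a3
65 ^ 8c = e9
20 ^ b9 = 99
37 ^ ba = 8d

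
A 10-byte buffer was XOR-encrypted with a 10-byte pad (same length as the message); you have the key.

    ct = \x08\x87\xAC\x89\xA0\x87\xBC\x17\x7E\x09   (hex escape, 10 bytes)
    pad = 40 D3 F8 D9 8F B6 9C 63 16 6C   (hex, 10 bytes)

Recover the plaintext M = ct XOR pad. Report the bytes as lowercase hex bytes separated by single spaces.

48 54 54 50 2f 31 20 74 68 65

08 ⊕ 40 = 48
87 ⊕ d3 = 54
ac ⊕ f8 = 54
89 ⊕ d9 = 50
a0 ⊕ 8f = 2f
87 ⊕ b6 = 31
bc ⊕ 9c = 20
17 ⊕ 63 = 74
7e ⊕ 16 = 68
09 ⊕ 6c = 65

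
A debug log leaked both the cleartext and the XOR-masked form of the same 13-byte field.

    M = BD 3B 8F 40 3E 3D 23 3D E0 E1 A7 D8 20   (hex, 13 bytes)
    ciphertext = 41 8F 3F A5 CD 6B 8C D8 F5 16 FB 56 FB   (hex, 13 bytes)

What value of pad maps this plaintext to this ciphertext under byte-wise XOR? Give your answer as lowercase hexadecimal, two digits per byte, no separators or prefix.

Since ciphertext = M ⊕ pad, XORing both sides with M gives pad = M ⊕ ciphertext.
10111101 xor 01000001 = 11111100
00111011 xor 10001111 = 10110100
10001111 xor 00111111 = 10110000
01000000 xor 10100101 = 11100101
00111110 xor 11001101 = 11110011
00111101 xor 01101011 = 01010110
00100011 xor 10001100 = 10101111
00111101 xor 11011000 = 11100101
11100000 xor 11110101 = 00010101
11100001 xor 00010110 = 11110111
10100111 xor 11111011 = 01011100
11011000 xor 01010110 = 10001110
00100000 xor 11111011 = 11011011

fcb4b0e5f356afe515f75c8edb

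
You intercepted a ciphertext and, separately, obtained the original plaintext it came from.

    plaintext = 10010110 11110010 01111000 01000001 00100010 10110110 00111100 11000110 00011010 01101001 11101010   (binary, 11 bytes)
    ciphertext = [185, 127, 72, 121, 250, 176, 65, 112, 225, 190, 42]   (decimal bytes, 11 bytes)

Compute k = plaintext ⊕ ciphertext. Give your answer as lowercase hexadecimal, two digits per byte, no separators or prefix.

Since ciphertext = plaintext ⊕ k, XORing both sides with plaintext gives k = plaintext ⊕ ciphertext.
150 ^ 185 =  47
242 ^ 127 = 141
120 ^  72 =  48
 65 ^ 121 =  56
 34 ^ 250 = 216
182 ^ 176 =   6
 60 ^  65 = 125
198 ^ 112 = 182
 26 ^ 225 = 251
105 ^ 190 = 215
234 ^  42 = 192

2f8d3038d8067db6fbd7c0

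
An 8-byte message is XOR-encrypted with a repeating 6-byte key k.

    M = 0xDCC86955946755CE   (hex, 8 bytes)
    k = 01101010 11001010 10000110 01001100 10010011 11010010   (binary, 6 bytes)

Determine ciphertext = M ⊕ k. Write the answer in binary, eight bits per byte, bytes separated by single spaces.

10110110 00000010 11101111 00011001 00000111 10110101 00111111 00000100

The 6-byte key repeats, so the effective keystream is 6a ca 86 4c 93 d2 6a ca.
byte 0: dc XOR 6a = b6
byte 1: c8 XOR ca = 02
byte 2: 69 XOR 86 = ef
byte 3: 55 XOR 4c = 19
byte 4: 94 XOR 93 = 07
byte 5: 67 XOR d2 = b5
byte 6: 55 XOR 6a = 3f
byte 7: ce XOR ca = 04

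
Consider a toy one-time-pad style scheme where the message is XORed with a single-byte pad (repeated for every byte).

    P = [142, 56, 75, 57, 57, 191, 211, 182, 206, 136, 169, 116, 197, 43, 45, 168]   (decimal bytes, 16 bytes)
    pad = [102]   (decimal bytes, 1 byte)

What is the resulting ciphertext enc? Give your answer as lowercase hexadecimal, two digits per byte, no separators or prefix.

e85e2d5f5fd9b5d0a8eecf12a34d4bce

The 1-byte key repeats, so the effective keystream is 66 66 66 66 66 66 66 66 66 66 66 66 66 66 66 66.
byte 0: 8e ^ 66 = e8
byte 1: 38 ^ 66 = 5e
byte 2: 4b ^ 66 = 2d
byte 3: 39 ^ 66 = 5f
byte 4: 39 ^ 66 = 5f
byte 5: bf ^ 66 = d9
byte 6: d3 ^ 66 = b5
byte 7: b6 ^ 66 = d0
byte 8: ce ^ 66 = a8
byte 9: 88 ^ 66 = ee
byte 10: a9 ^ 66 = cf
byte 11: 74 ^ 66 = 12
byte 12: c5 ^ 66 = a3
byte 13: 2b ^ 66 = 4d
byte 14: 2d ^ 66 = 4b
byte 15: a8 ^ 66 = ce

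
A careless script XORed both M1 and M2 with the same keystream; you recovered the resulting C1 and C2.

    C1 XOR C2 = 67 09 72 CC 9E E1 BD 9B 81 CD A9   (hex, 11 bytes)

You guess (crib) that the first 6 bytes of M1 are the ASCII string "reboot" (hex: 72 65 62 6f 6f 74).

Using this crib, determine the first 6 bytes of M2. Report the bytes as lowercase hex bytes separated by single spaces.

15 6c 10 a3 f1 95

Since C1 ⊕ C2 = M1 ⊕ M2, XORing with the guessed M1 bytes yields the corresponding M2 bytes: M2 = (C1 ⊕ C2) ⊕ M1.
byte 0: 103 ⊕ 114 =  21
byte 1:   9 ⊕ 101 = 108
byte 2: 114 ⊕  98 =  16
byte 3: 204 ⊕ 111 = 163
byte 4: 158 ⊕ 111 = 241
byte 5: 225 ⊕ 116 = 149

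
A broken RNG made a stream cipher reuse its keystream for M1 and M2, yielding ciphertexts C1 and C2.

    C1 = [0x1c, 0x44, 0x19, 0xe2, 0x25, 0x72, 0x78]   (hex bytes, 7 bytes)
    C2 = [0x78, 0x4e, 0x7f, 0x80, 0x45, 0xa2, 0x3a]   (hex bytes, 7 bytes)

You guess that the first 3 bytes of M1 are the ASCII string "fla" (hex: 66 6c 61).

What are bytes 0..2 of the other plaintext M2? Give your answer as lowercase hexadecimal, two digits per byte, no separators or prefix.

First, C1 ⊕ C2 = (M1 ⊕ K) ⊕ (M2 ⊕ K) = M1 ⊕ M2, so the key drops out. Then M2 = (M1 ⊕ M2) ⊕ M1 over the first 3 bytes.
byte 0: (1c ^ 78) ^ 66 = 64 ^ 66 = 02
byte 1: (44 ^ 4e) ^ 6c = 0a ^ 6c = 66
byte 2: (19 ^ 7f) ^ 61 = 66 ^ 61 = 07

026607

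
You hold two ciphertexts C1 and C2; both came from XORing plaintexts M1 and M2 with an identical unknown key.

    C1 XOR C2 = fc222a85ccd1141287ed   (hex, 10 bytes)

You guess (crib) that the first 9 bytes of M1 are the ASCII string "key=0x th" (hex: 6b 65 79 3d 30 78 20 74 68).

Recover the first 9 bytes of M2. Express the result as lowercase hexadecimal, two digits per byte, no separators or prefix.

974753b8fca93466ef

Since C1 ⊕ C2 = M1 ⊕ M2, XORing with the guessed M1 bytes yields the corresponding M2 bytes: M2 = (C1 ⊕ C2) ⊕ M1.
fc ⊕ 6b = 97
22 ⊕ 65 = 47
2a ⊕ 79 = 53
85 ⊕ 3d = b8
cc ⊕ 30 = fc
d1 ⊕ 78 = a9
14 ⊕ 20 = 34
12 ⊕ 74 = 66
87 ⊕ 68 = ef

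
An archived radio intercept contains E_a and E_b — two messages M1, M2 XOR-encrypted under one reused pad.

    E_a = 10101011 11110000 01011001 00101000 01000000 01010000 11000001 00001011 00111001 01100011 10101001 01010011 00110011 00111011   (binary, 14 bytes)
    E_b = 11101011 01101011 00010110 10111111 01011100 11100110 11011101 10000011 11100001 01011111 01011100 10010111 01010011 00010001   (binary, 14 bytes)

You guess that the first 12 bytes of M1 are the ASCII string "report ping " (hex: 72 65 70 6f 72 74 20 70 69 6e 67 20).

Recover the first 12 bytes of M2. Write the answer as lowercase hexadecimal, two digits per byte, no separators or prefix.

First, E_a ⊕ E_b = (M1 ⊕ K) ⊕ (M2 ⊕ K) = M1 ⊕ M2, so the key drops out. Then M2 = (M1 ⊕ M2) ⊕ M1 over the first 12 bytes.
byte 0: (ab ⊕ eb) ⊕ 72 = 40 ⊕ 72 = 32
byte 1: (f0 ⊕ 6b) ⊕ 65 = 9b ⊕ 65 = fe
byte 2: (59 ⊕ 16) ⊕ 70 = 4f ⊕ 70 = 3f
byte 3: (28 ⊕ bf) ⊕ 6f = 97 ⊕ 6f = f8
byte 4: (40 ⊕ 5c) ⊕ 72 = 1c ⊕ 72 = 6e
byte 5: (50 ⊕ e6) ⊕ 74 = b6 ⊕ 74 = c2
byte 6: (c1 ⊕ dd) ⊕ 20 = 1c ⊕ 20 = 3c
byte 7: (0b ⊕ 83) ⊕ 70 = 88 ⊕ 70 = f8
byte 8: (39 ⊕ e1) ⊕ 69 = d8 ⊕ 69 = b1
byte 9: (63 ⊕ 5f) ⊕ 6e = 3c ⊕ 6e = 52
byte 10: (a9 ⊕ 5c) ⊕ 67 = f5 ⊕ 67 = 92
byte 11: (53 ⊕ 97) ⊕ 20 = c4 ⊕ 20 = e4

32fe3ff86ec23cf8b15292e4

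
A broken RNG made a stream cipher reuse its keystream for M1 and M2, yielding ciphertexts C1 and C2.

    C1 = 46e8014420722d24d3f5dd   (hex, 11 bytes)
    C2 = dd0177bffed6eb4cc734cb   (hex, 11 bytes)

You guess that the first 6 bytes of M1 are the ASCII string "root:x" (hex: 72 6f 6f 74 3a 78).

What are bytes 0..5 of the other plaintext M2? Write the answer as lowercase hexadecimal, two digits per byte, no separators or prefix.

First, C1 ⊕ C2 = (M1 ⊕ K) ⊕ (M2 ⊕ K) = M1 ⊕ M2, so the key drops out. Then M2 = (M1 ⊕ M2) ⊕ M1 over the first 6 bytes.
byte 0: (46 ⊕ dd) ⊕ 72 = 9b ⊕ 72 = e9
byte 1: (e8 ⊕ 01) ⊕ 6f = e9 ⊕ 6f = 86
byte 2: (01 ⊕ 77) ⊕ 6f = 76 ⊕ 6f = 19
byte 3: (44 ⊕ bf) ⊕ 74 = fb ⊕ 74 = 8f
byte 4: (20 ⊕ fe) ⊕ 3a = de ⊕ 3a = e4
byte 5: (72 ⊕ d6) ⊕ 78 = a4 ⊕ 78 = dc

e986198fe4dc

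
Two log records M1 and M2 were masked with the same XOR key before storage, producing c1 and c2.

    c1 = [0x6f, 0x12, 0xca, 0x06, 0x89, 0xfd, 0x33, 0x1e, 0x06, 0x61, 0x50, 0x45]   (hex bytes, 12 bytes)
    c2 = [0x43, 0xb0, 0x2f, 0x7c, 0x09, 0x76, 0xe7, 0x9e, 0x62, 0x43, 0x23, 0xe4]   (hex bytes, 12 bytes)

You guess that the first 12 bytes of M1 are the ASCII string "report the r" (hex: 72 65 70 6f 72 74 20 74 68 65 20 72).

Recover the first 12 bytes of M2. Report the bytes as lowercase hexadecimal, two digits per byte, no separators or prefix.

First, c1 ⊕ c2 = (M1 ⊕ K) ⊕ (M2 ⊕ K) = M1 ⊕ M2, so the key drops out. Then M2 = (M1 ⊕ M2) ⊕ M1 over the first 12 bytes.
byte 0: (6f ^ 43) ^ 72 = 2c ^ 72 = 5e
byte 1: (12 ^ b0) ^ 65 = a2 ^ 65 = c7
byte 2: (ca ^ 2f) ^ 70 = e5 ^ 70 = 95
byte 3: (06 ^ 7c) ^ 6f = 7a ^ 6f = 15
byte 4: (89 ^ 09) ^ 72 = 80 ^ 72 = f2
byte 5: (fd ^ 76) ^ 74 = 8b ^ 74 = ff
byte 6: (33 ^ e7) ^ 20 = d4 ^ 20 = f4
byte 7: (1e ^ 9e) ^ 74 = 80 ^ 74 = f4
byte 8: (06 ^ 62) ^ 68 = 64 ^ 68 = 0c
byte 9: (61 ^ 43) ^ 65 = 22 ^ 65 = 47
byte 10: (50 ^ 23) ^ 20 = 73 ^ 20 = 53
byte 11: (45 ^ e4) ^ 72 = a1 ^ 72 = d3

5ec79515f2fff4f40c4753d3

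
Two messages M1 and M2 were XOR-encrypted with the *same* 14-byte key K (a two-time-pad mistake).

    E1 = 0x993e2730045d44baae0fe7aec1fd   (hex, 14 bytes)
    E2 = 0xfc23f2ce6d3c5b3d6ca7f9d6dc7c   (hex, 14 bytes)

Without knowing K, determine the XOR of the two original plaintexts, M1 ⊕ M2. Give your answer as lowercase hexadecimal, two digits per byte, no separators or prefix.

651dd5fe69611f87c2a81e781d81

E1 ⊕ E2 = (M1 ⊕ K) ⊕ (M2 ⊕ K) = M1 ⊕ M2 — the shared key cancels under XOR.
153 XOR 252 = 101
 62 XOR  35 =  29
 39 XOR 242 = 213
 48 XOR 206 = 254
  4 XOR 109 = 105
 93 XOR  60 =  97
 68 XOR  91 =  31
186 XOR  61 = 135
174 XOR 108 = 194
 15 XOR 167 = 168
231 XOR 249 =  30
174 XOR 214 = 120
193 XOR 220 =  29
253 XOR 124 = 129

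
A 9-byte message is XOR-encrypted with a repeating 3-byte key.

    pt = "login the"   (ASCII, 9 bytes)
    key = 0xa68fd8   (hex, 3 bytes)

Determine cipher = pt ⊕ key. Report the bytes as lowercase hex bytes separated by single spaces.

The 3-byte key repeats, so the effective keystream is a6 8f d8 a6 8f d8 a6 8f d8.
byte 0: 108 xor 166 = 202
byte 1: 111 xor 143 = 224
byte 2: 103 xor 216 = 191
byte 3: 105 xor 166 = 207
byte 4: 110 xor 143 = 225
byte 5:  32 xor 216 = 248
byte 6: 116 xor 166 = 210
byte 7: 104 xor 143 = 231
byte 8: 101 xor 216 = 189

ca e0 bf cf e1 f8 d2 e7 bd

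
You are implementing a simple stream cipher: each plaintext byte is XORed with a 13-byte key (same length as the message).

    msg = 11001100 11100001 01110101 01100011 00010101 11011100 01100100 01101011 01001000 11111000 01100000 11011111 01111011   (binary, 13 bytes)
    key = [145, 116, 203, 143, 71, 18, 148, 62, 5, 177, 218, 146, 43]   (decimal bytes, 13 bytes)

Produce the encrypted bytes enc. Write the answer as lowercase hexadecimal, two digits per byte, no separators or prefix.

5d95beec52cef0554d49ba4d50

XOR is its own inverse, so applying the key byte-wise gives the result directly.
204 XOR 145 =  93
225 XOR 116 = 149
117 XOR 203 = 190
 99 XOR 143 = 236
 21 XOR  71 =  82
220 XOR  18 = 206
100 XOR 148 = 240
107 XOR  62 =  85
 72 XOR   5 =  77
248 XOR 177 =  73
 96 XOR 218 = 186
223 XOR 146 =  77
123 XOR  43 =  80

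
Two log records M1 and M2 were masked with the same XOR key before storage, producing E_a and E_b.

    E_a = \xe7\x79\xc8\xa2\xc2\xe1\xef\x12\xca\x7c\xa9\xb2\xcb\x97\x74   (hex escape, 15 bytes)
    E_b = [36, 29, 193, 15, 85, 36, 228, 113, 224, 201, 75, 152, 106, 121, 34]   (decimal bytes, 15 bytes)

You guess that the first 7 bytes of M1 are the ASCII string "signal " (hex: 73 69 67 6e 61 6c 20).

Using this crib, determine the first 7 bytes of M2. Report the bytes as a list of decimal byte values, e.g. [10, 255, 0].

First, E_a ⊕ E_b = (M1 ⊕ K) ⊕ (M2 ⊕ K) = M1 ⊕ M2, so the key drops out. Then M2 = (M1 ⊕ M2) ⊕ M1 over the first 7 bytes.
byte 0: (e7 ⊕ 24) ⊕ 73 = c3 ⊕ 73 = b0
byte 1: (79 ⊕ 1d) ⊕ 69 = 64 ⊕ 69 = 0d
byte 2: (c8 ⊕ c1) ⊕ 67 = 09 ⊕ 67 = 6e
byte 3: (a2 ⊕ 0f) ⊕ 6e = ad ⊕ 6e = c3
byte 4: (c2 ⊕ 55) ⊕ 61 = 97 ⊕ 61 = f6
byte 5: (e1 ⊕ 24) ⊕ 6c = c5 ⊕ 6c = a9
byte 6: (ef ⊕ e4) ⊕ 20 = 0b ⊕ 20 = 2b

[176, 13, 110, 195, 246, 169, 43]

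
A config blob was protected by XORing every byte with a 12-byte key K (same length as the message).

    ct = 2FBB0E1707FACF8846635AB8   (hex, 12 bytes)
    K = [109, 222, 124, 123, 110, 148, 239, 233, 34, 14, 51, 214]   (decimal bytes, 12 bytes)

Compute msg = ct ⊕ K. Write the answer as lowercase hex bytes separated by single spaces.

42 65 72 6c 69 6e 20 61 64 6d 69 6e

XOR is its own inverse, so applying the key byte-wise gives the result directly.
2f ⊕ 6d = 42
bb ⊕ de = 65
0e ⊕ 7c = 72
17 ⊕ 7b = 6c
07 ⊕ 6e = 69
fa ⊕ 94 = 6e
cf ⊕ ef = 20
88 ⊕ e9 = 61
46 ⊕ 22 = 64
63 ⊕ 0e = 6d
5a ⊕ 33 = 69
b8 ⊕ d6 = 6e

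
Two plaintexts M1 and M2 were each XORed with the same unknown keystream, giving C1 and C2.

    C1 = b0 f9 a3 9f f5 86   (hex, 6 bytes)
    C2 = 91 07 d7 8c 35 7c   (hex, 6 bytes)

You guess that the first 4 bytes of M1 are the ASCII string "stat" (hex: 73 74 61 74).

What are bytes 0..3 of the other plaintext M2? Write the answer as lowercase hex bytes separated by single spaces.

First, C1 ⊕ C2 = (M1 ⊕ K) ⊕ (M2 ⊕ K) = M1 ⊕ M2, so the key drops out. Then M2 = (M1 ⊕ M2) ⊕ M1 over the first 4 bytes.
byte 0: (b0 ⊕ 91) ⊕ 73 = 21 ⊕ 73 = 52
byte 1: (f9 ⊕ 07) ⊕ 74 = fe ⊕ 74 = 8a
byte 2: (a3 ⊕ d7) ⊕ 61 = 74 ⊕ 61 = 15
byte 3: (9f ⊕ 8c) ⊕ 74 = 13 ⊕ 74 = 67

52 8a 15 67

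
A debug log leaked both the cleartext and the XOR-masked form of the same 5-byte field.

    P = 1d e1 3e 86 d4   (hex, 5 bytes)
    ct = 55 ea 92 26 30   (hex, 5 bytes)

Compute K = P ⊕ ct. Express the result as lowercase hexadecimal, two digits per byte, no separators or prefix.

Since ct = P ⊕ K, XORing both sides with P gives K = P ⊕ ct.
1d xor 55 = 48
e1 xor ea = 0b
3e xor 92 = ac
86 xor 26 = a0
d4 xor 30 = e4

480baca0e4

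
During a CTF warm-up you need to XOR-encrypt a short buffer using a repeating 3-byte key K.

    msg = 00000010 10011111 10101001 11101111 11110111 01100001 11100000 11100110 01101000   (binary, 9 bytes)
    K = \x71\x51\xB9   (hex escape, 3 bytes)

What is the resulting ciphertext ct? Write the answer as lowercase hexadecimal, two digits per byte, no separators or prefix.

73ce109ea6d891b7d1

The 3-byte key repeats, so the effective keystream is 71 51 b9 71 51 b9 71 51 b9.
byte 0: 02 XOR 71 = 73
byte 1: 9f XOR 51 = ce
byte 2: a9 XOR b9 = 10
byte 3: ef XOR 71 = 9e
byte 4: f7 XOR 51 = a6
byte 5: 61 XOR b9 = d8
byte 6: e0 XOR 71 = 91
byte 7: e6 XOR 51 = b7
byte 8: 68 XOR b9 = d1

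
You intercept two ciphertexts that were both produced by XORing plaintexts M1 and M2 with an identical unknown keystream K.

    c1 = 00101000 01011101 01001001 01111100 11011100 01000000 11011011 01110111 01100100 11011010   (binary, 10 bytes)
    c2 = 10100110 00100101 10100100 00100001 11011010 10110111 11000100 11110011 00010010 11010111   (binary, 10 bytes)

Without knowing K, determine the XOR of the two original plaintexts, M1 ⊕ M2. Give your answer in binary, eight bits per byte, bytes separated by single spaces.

10001110 01111000 11101101 01011101 00000110 11110111 00011111 10000100 01110110 00001101

c1 ⊕ c2 = (M1 ⊕ K) ⊕ (M2 ⊕ K) = M1 ⊕ M2 — the shared key cancels under XOR.
28 XOR a6 = 8e
5d XOR 25 = 78
49 XOR a4 = ed
7c XOR 21 = 5d
dc XOR da = 06
40 XOR b7 = f7
db XOR c4 = 1f
77 XOR f3 = 84
64 XOR 12 = 76
da XOR d7 = 0d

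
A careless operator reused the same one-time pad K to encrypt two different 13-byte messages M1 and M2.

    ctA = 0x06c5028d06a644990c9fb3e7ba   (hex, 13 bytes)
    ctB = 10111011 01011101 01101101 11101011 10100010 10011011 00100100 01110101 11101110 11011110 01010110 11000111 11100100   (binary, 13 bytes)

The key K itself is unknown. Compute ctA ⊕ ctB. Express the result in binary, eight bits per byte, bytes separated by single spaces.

ctA ⊕ ctB = (M1 ⊕ K) ⊕ (M2 ⊕ K) = M1 ⊕ M2 — the shared key cancels under XOR.
06 XOR bb = bd
c5 XOR 5d = 98
02 XOR 6d = 6f
8d XOR eb = 66
06 XOR a2 = a4
a6 XOR 9b = 3d
44 XOR 24 = 60
99 XOR 75 = ec
0c XOR ee = e2
9f XOR de = 41
b3 XOR 56 = e5
e7 XOR c7 = 20
ba XOR e4 = 5e

10111101 10011000 01101111 01100110 10100100 00111101 01100000 11101100 11100010 01000001 11100101 00100000 01011110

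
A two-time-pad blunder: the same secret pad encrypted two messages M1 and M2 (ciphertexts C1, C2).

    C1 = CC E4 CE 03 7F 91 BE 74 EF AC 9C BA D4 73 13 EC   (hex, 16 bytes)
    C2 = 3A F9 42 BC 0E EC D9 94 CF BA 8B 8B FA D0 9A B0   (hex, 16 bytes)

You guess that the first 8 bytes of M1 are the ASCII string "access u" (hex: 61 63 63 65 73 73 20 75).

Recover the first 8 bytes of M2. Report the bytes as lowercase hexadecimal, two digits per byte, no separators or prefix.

First, C1 ⊕ C2 = (M1 ⊕ K) ⊕ (M2 ⊕ K) = M1 ⊕ M2, so the key drops out. Then M2 = (M1 ⊕ M2) ⊕ M1 over the first 8 bytes.
byte 0: (cc ⊕ 3a) ⊕ 61 = f6 ⊕ 61 = 97
byte 1: (e4 ⊕ f9) ⊕ 63 = 1d ⊕ 63 = 7e
byte 2: (ce ⊕ 42) ⊕ 63 = 8c ⊕ 63 = ef
byte 3: (03 ⊕ bc) ⊕ 65 = bf ⊕ 65 = da
byte 4: (7f ⊕ 0e) ⊕ 73 = 71 ⊕ 73 = 02
byte 5: (91 ⊕ ec) ⊕ 73 = 7d ⊕ 73 = 0e
byte 6: (be ⊕ d9) ⊕ 20 = 67 ⊕ 20 = 47
byte 7: (74 ⊕ 94) ⊕ 75 = e0 ⊕ 75 = 95

977eefda020e4795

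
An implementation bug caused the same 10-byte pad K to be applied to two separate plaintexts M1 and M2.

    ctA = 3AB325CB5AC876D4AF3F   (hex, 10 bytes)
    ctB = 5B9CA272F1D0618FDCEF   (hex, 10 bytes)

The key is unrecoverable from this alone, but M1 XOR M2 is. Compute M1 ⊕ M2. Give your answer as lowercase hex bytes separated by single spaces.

ctA ⊕ ctB = (M1 ⊕ K) ⊕ (M2 ⊕ K) = M1 ⊕ M2 — the shared key cancels under XOR.
byte 0: 3a ⊕ 5b = 61
byte 1: b3 ⊕ 9c = 2f
byte 2: 25 ⊕ a2 = 87
byte 3: cb ⊕ 72 = b9
byte 4: 5a ⊕ f1 = ab
byte 5: c8 ⊕ d0 = 18
byte 6: 76 ⊕ 61 = 17
byte 7: d4 ⊕ 8f = 5b
byte 8: af ⊕ dc = 73
byte 9: 3f ⊕ ef = d0

61 2f 87 b9 ab 18 17 5b 73 d0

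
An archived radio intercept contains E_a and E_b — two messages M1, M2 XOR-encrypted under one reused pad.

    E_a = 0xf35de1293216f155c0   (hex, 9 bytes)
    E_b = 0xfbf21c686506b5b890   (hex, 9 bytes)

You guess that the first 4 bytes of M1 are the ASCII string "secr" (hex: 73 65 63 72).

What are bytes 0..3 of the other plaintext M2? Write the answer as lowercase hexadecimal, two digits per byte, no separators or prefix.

7bca9e33

First, E_a ⊕ E_b = (M1 ⊕ K) ⊕ (M2 ⊕ K) = M1 ⊕ M2, so the key drops out. Then M2 = (M1 ⊕ M2) ⊕ M1 over the first 4 bytes.
byte 0: (f3 ^ fb) ^ 73 = 08 ^ 73 = 7b
byte 1: (5d ^ f2) ^ 65 = af ^ 65 = ca
byte 2: (e1 ^ 1c) ^ 63 = fd ^ 63 = 9e
byte 3: (29 ^ 68) ^ 72 = 41 ^ 72 = 33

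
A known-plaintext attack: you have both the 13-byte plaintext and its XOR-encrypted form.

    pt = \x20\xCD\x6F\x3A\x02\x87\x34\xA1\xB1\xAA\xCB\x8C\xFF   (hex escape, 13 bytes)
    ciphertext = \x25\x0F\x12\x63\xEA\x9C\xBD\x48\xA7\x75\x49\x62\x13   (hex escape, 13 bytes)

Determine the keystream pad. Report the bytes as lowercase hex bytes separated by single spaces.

05 c2 7d 59 e8 1b 89 e9 16 df 82 ee ec

Since ciphertext = pt ⊕ pad, XORing both sides with pt gives pad = pt ⊕ ciphertext.
20 ⊕ 25 = 05
cd ⊕ 0f = c2
6f ⊕ 12 = 7d
3a ⊕ 63 = 59
02 ⊕ ea = e8
87 ⊕ 9c = 1b
34 ⊕ bd = 89
a1 ⊕ 48 = e9
b1 ⊕ a7 = 16
aa ⊕ 75 = df
cb ⊕ 49 = 82
8c ⊕ 62 = ee
ff ⊕ 13 = ec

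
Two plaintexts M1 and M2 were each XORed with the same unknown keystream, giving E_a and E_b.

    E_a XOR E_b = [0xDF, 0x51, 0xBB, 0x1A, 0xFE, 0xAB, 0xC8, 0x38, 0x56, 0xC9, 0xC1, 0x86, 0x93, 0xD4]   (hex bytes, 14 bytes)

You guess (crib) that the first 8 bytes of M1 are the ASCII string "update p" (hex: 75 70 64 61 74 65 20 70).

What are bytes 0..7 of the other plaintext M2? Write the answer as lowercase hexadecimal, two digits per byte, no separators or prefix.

Since E_a ⊕ E_b = M1 ⊕ M2, XORing with the guessed M1 bytes yields the corresponding M2 bytes: M2 = (E_a ⊕ E_b) ⊕ M1.
df ⊕ 75 = aa
51 ⊕ 70 = 21
bb ⊕ 64 = df
1a ⊕ 61 = 7b
fe ⊕ 74 = 8a
ab ⊕ 65 = ce
c8 ⊕ 20 = e8
38 ⊕ 70 = 48

aa21df7b8acee848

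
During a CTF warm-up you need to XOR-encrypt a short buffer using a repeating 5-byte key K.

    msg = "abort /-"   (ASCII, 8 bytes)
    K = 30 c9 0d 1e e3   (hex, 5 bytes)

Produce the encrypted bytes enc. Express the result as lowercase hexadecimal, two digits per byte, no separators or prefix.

The 5-byte key repeats, so the effective keystream is 30 c9 0d 1e e3 30 c9 0d.
byte 0:  97 XOR  48 =  81
byte 1:  98 XOR 201 = 171
byte 2: 111 XOR  13 =  98
byte 3: 114 XOR  30 = 108
byte 4: 116 XOR 227 = 151
byte 5:  32 XOR  48 =  16
byte 6:  47 XOR 201 = 230
byte 7:  45 XOR  13 =  32

51ab626c9710e620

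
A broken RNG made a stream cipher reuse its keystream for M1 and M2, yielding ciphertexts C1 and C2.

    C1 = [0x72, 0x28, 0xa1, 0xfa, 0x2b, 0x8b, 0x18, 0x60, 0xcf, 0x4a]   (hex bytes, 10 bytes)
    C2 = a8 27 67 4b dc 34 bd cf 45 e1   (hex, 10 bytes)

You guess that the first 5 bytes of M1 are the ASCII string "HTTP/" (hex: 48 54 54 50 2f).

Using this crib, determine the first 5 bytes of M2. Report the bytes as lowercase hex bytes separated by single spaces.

92 5b 92 e1 d8

First, C1 ⊕ C2 = (M1 ⊕ K) ⊕ (M2 ⊕ K) = M1 ⊕ M2, so the key drops out. Then M2 = (M1 ⊕ M2) ⊕ M1 over the first 5 bytes.
byte 0: (72 xor a8) xor 48 = da xor 48 = 92
byte 1: (28 xor 27) xor 54 = 0f xor 54 = 5b
byte 2: (a1 xor 67) xor 54 = c6 xor 54 = 92
byte 3: (fa xor 4b) xor 50 = b1 xor 50 = e1
byte 4: (2b xor dc) xor 2f = f7 xor 2f = d8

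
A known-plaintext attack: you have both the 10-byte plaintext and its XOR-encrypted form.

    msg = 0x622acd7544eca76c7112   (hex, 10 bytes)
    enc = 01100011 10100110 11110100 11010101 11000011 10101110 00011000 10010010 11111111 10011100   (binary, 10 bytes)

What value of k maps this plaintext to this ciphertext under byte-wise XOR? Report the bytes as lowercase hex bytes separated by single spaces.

Since enc = msg ⊕ k, XORing both sides with msg gives k = msg ⊕ enc.
62 ⊕ 63 = 01
2a ⊕ a6 = 8c
cd ⊕ f4 = 39
75 ⊕ d5 = a0
44 ⊕ c3 = 87
ec ⊕ ae = 42
a7 ⊕ 18 = bf
6c ⊕ 92 = fe
71 ⊕ ff = 8e
12 ⊕ 9c = 8e

01 8c 39 a0 87 42 bf fe 8e 8e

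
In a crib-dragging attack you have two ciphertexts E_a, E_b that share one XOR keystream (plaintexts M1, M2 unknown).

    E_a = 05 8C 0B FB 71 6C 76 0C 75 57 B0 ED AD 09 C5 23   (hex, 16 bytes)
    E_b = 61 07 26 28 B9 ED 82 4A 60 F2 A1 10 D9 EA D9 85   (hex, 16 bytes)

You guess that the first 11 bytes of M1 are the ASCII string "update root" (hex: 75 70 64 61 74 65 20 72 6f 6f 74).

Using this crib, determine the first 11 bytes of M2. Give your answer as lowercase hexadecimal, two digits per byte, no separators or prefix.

11fb49b2bce4d4347aca65

First, E_a ⊕ E_b = (M1 ⊕ K) ⊕ (M2 ⊕ K) = M1 ⊕ M2, so the key drops out. Then M2 = (M1 ⊕ M2) ⊕ M1 over the first 11 bytes.
byte 0: (05 XOR 61) XOR 75 = 64 XOR 75 = 11
byte 1: (8c XOR 07) XOR 70 = 8b XOR 70 = fb
byte 2: (0b XOR 26) XOR 64 = 2d XOR 64 = 49
byte 3: (fb XOR 28) XOR 61 = d3 XOR 61 = b2
byte 4: (71 XOR b9) XOR 74 = c8 XOR 74 = bc
byte 5: (6c XOR ed) XOR 65 = 81 XOR 65 = e4
byte 6: (76 XOR 82) XOR 20 = f4 XOR 20 = d4
byte 7: (0c XOR 4a) XOR 72 = 46 XOR 72 = 34
byte 8: (75 XOR 60) XOR 6f = 15 XOR 6f = 7a
byte 9: (57 XOR f2) XOR 6f = a5 XOR 6f = ca
byte 10: (b0 XOR a1) XOR 74 = 11 XOR 74 = 65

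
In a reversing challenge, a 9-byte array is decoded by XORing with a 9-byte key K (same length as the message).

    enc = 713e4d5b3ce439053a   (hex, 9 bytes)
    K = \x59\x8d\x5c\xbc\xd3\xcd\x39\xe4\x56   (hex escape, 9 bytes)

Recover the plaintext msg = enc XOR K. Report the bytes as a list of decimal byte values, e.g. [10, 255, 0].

XOR is its own inverse, so applying the key byte-wise gives the result directly.
71 xor 59 = 28
3e xor 8d = b3
4d xor 5c = 11
5b xor bc = e7
3c xor d3 = ef
e4 xor cd = 29
39 xor 39 = 00
05 xor e4 = e1
3a xor 56 = 6c

[40, 179, 17, 231, 239, 41, 0, 225, 108]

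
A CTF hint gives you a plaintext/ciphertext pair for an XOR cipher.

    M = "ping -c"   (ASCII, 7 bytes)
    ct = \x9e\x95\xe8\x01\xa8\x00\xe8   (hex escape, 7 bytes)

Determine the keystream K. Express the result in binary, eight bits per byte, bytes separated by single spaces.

Since ct = M ⊕ K, XORing both sides with M gives K = M ⊕ ct.
70 ⊕ 9e = ee
69 ⊕ 95 = fc
6e ⊕ e8 = 86
67 ⊕ 01 = 66
20 ⊕ a8 = 88
2d ⊕ 00 = 2d
63 ⊕ e8 = 8b

11101110 11111100 10000110 01100110 10001000 00101101 10001011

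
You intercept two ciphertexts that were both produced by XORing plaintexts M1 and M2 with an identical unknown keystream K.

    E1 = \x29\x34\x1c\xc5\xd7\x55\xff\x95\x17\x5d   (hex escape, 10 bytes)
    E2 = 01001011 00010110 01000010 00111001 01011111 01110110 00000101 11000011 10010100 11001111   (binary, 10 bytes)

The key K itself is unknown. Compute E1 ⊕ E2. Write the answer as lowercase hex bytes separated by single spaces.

62 22 5e fc 88 23 fa 56 83 92

E1 ⊕ E2 = (M1 ⊕ K) ⊕ (M2 ⊕ K) = M1 ⊕ M2 — the shared key cancels under XOR.
29 XOR 4b = 62
34 XOR 16 = 22
1c XOR 42 = 5e
c5 XOR 39 = fc
d7 XOR 5f = 88
55 XOR 76 = 23
ff XOR 05 = fa
95 XOR c3 = 56
17 XOR 94 = 83
5d XOR cf = 92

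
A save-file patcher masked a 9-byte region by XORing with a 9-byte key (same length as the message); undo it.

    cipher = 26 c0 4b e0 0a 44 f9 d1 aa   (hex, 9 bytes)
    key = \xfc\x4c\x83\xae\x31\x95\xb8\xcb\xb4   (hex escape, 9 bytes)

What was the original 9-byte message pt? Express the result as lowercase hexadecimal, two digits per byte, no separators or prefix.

da8cc84e3bd1411a1e

XOR is its own inverse, so applying the key byte-wise gives the result directly.
byte 0: 00100110 XOR 11111100 = 11011010
byte 1: 11000000 XOR 01001100 = 10001100
byte 2: 01001011 XOR 10000011 = 11001000
byte 3: 11100000 XOR 10101110 = 01001110
byte 4: 00001010 XOR 00110001 = 00111011
byte 5: 01000100 XOR 10010101 = 11010001
byte 6: 11111001 XOR 10111000 = 01000001
byte 7: 11010001 XOR 11001011 = 00011010
byte 8: 10101010 XOR 10110100 = 00011110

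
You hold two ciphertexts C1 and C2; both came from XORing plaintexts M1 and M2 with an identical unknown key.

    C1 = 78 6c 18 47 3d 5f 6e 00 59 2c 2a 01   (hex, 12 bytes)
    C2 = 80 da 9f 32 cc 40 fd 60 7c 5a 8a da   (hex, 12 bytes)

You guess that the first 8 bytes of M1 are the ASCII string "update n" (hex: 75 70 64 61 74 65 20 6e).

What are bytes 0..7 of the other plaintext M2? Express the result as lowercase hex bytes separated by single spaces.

8d c6 e3 14 85 7a b3 0e

First, C1 ⊕ C2 = (M1 ⊕ K) ⊕ (M2 ⊕ K) = M1 ⊕ M2, so the key drops out. Then M2 = (M1 ⊕ M2) ⊕ M1 over the first 8 bytes.
byte 0: (78 ^ 80) ^ 75 = f8 ^ 75 = 8d
byte 1: (6c ^ da) ^ 70 = b6 ^ 70 = c6
byte 2: (18 ^ 9f) ^ 64 = 87 ^ 64 = e3
byte 3: (47 ^ 32) ^ 61 = 75 ^ 61 = 14
byte 4: (3d ^ cc) ^ 74 = f1 ^ 74 = 85
byte 5: (5f ^ 40) ^ 65 = 1f ^ 65 = 7a
byte 6: (6e ^ fd) ^ 20 = 93 ^ 20 = b3
byte 7: (00 ^ 60) ^ 6e = 60 ^ 6e = 0e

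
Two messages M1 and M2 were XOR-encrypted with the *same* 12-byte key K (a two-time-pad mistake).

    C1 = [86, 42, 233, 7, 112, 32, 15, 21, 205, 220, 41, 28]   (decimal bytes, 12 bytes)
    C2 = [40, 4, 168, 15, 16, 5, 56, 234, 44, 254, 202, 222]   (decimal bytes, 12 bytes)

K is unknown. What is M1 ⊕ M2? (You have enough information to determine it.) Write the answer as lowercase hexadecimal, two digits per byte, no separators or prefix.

7e2e4108602537ffe122e3c2

C1 ⊕ C2 = (M1 ⊕ K) ⊕ (M2 ⊕ K) = M1 ⊕ M2 — the shared key cancels under XOR.
01010110 ^ 00101000 = 01111110
00101010 ^ 00000100 = 00101110
11101001 ^ 10101000 = 01000001
00000111 ^ 00001111 = 00001000
01110000 ^ 00010000 = 01100000
00100000 ^ 00000101 = 00100101
00001111 ^ 00111000 = 00110111
00010101 ^ 11101010 = 11111111
11001101 ^ 00101100 = 11100001
11011100 ^ 11111110 = 00100010
00101001 ^ 11001010 = 11100011
00011100 ^ 11011110 = 11000010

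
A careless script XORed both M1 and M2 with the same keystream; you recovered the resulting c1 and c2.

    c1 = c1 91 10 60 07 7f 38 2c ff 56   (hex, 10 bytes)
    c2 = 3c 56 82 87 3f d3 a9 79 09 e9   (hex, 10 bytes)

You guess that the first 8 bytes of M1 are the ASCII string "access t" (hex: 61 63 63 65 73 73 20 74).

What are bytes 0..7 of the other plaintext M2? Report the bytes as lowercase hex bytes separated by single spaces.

9c a4 f1 82 4b df b1 21

First, c1 ⊕ c2 = (M1 ⊕ K) ⊕ (M2 ⊕ K) = M1 ⊕ M2, so the key drops out. Then M2 = (M1 ⊕ M2) ⊕ M1 over the first 8 bytes.
byte 0: (c1 xor 3c) xor 61 = fd xor 61 = 9c
byte 1: (91 xor 56) xor 63 = c7 xor 63 = a4
byte 2: (10 xor 82) xor 63 = 92 xor 63 = f1
byte 3: (60 xor 87) xor 65 = e7 xor 65 = 82
byte 4: (07 xor 3f) xor 73 = 38 xor 73 = 4b
byte 5: (7f xor d3) xor 73 = ac xor 73 = df
byte 6: (38 xor a9) xor 20 = 91 xor 20 = b1
byte 7: (2c xor 79) xor 74 = 55 xor 74 = 21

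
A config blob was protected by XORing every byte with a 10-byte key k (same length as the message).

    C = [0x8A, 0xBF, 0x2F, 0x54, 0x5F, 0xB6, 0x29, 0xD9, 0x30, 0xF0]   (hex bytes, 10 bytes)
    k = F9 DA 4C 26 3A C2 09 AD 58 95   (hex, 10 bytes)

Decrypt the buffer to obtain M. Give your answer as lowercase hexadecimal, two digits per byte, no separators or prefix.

73656372657420746865

byte 0: 138 xor 249 = 115
byte 1: 191 xor 218 = 101
byte 2:  47 xor  76 =  99
byte 3:  84 xor  38 = 114
byte 4:  95 xor  58 = 101
byte 5: 182 xor 194 = 116
byte 6:  41 xor   9 =  32
byte 7: 217 xor 173 = 116
byte 8:  48 xor  88 = 104
byte 9: 240 xor 149 = 101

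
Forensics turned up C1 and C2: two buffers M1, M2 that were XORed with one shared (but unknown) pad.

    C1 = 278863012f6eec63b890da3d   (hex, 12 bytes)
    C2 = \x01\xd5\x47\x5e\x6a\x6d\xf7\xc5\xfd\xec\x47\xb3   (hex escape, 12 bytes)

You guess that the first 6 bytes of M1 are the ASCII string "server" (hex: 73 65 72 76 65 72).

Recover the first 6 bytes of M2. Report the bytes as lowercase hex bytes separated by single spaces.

First, C1 ⊕ C2 = (M1 ⊕ K) ⊕ (M2 ⊕ K) = M1 ⊕ M2, so the key drops out. Then M2 = (M1 ⊕ M2) ⊕ M1 over the first 6 bytes.
byte 0: (27 xor 01) xor 73 = 26 xor 73 = 55
byte 1: (88 xor d5) xor 65 = 5d xor 65 = 38
byte 2: (63 xor 47) xor 72 = 24 xor 72 = 56
byte 3: (01 xor 5e) xor 76 = 5f xor 76 = 29
byte 4: (2f xor 6a) xor 65 = 45 xor 65 = 20
byte 5: (6e xor 6d) xor 72 = 03 xor 72 = 71

55 38 56 29 20 71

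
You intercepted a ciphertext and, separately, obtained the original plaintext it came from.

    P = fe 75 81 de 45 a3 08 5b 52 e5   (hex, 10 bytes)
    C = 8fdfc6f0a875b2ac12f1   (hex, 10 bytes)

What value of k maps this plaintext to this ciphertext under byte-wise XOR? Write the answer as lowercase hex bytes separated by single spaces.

71 aa 47 2e ed d6 ba f7 40 14

Since C = P ⊕ k, XORing both sides with P gives k = P ⊕ C.
fe ^ 8f = 71
75 ^ df = aa
81 ^ c6 = 47
de ^ f0 = 2e
45 ^ a8 = ed
a3 ^ 75 = d6
08 ^ b2 = ba
5b ^ ac = f7
52 ^ 12 = 40
e5 ^ f1 = 14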